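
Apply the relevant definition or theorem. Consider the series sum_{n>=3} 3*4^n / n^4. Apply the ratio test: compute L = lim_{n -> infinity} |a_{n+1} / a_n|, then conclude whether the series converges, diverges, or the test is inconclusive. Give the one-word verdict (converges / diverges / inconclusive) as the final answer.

Let a_n denote the general term. Form the ratio a_{n+1}/a_n and simplify:
a_{n+1}/a_n = 4*n^4/(n + 1)^4
Take the limit as n -> infinity: L = 4.
Since L = 4 > 1 (or L = infinity), the ratio test implies the series diverges.

diverges


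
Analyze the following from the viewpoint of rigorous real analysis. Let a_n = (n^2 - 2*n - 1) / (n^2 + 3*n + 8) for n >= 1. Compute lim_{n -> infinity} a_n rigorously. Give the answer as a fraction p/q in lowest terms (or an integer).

Divide numerator and denominator by n^2, the highest power:
numerator / n^2 = 1 - 2/n - 1/n^2
denominator / n^2 = 1 + 3/n + 8/n^2
As n -> infinity, all terms of the form c/n^k (k >= 1) tend to 0.
So numerator / n^2 -> 1 and denominator / n^2 -> 1.
Therefore lim a_n = 1.

1


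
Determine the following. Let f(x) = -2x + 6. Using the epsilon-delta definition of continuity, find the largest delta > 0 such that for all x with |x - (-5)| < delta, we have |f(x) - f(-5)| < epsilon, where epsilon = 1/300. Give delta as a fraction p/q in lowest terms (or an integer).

We compute f(-5) = -2*(-5) + 6 = 16.
|f(x) - f(-5)| = |-2x + 6 - (16)| = |-2(x - (-5))| = 2|x - (-5)|.
We need 2|x - (-5)| < 1/300, i.e. |x - (-5)| < 1/300 / 2 = 1/600.
So any delta <= 1/600 works. Conversely, if delta > 1/600, then x = -5 + 1/600 satisfies |x - (-5)| = 1/600 < delta but |f(x) - f(-5)| = 2 * 1/600 = 1/300, which is not < 1/300; so no larger delta works.
Hence the largest such delta is 1/600.

1/600


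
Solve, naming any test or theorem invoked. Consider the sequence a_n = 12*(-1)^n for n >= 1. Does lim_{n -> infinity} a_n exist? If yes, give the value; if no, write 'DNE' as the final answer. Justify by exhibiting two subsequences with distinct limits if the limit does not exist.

Examine the behaviour of a_n along subsequences.
Even-n subsequence a_{2k} = 12 -> 12. Odd-n subsequence a_{2k+1} = -12 -> -12.
Since these two subsequential limits are 12 and -12, distinct, the full sequence cannot converge (a convergent sequence has all subsequences tending to the same limit). So lim a_n does not exist.

DNE


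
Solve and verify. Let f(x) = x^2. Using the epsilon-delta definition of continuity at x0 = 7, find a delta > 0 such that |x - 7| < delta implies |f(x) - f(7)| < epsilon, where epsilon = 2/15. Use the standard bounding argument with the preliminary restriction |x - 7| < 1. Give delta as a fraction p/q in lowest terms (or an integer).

Factor: |x^2 - (7)^2| = |x - 7| * |x + 7|.
Impose |x - 7| < 1 first. Then |x + 7| = |(x - 7) + 2*(7)| <= |x - 7| + 2*|7| < 1 + 14 = 15.
So |x^2 - (7)^2| < delta * 15.
We need delta * 15 <= 2/15, i.e. delta <= 2/15/15 = 2/225.
Since 2/225 < 1, this is tighter than 1; take delta = 2/225.
So delta = 2/225 works.

2/225


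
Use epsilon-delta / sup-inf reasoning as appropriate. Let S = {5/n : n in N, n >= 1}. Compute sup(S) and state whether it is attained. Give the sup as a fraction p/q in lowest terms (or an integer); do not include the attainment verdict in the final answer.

Analysis:
- Values: 5, 5/2, 5/3, 5/4, ... strictly decreasing.
- The maximum is 5 (n=1); sup = 5 (attained).
- The set is bounded below by 0; 5/n -> 0 so 0 is the greatest lower bound.
- 0 is not in the set, so inf = 0 is not attained.
Conclusion: sup(S) = 5, attained in S.

5


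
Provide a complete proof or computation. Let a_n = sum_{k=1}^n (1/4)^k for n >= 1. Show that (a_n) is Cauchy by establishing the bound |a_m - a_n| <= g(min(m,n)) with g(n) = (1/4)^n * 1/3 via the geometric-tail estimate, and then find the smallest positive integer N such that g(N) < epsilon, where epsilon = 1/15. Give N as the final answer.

For m > n >= 1: |a_m - a_n| = sum_{k=n+1}^m (1/4)^k < sum_{k=n+1}^infinity (1/4)^k = (1/4)^(n+1) / (1 - 1/4) = (1/4)^n * (1/4) * (4/3) = (1/4)^n * 1/3.
So g(n) = (1/4)^n / 3. Since g(n) -> 0, (a_n) is Cauchy.
Now solve g(N) < 1/15: (1/4)^N / 3 < 1/15 <=> 4^N > 1 / (3 * 1/15) = 5.
Check powers of 4: 4^1 = 4 <= 5, 4^2 = 16 > 5.
So the smallest such N is 2. Check: g(2) = 1/(3 * 16) = 1/48 < 1/15.

2


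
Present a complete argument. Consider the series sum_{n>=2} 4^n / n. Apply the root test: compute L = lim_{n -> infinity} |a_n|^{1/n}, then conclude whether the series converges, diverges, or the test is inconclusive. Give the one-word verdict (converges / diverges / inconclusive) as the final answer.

Let a_n denote the general term. Form |a_n|^(1/n) and simplify:
|a_n|^(1/n) = 4/n^(1/n)
Take the limit as n -> infinity: L = 4.
Since L = 4 > 1, the root test implies divergence.

diverges


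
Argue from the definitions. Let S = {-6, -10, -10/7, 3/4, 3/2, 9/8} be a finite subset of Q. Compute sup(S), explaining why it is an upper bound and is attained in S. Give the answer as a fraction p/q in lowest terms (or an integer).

S is finite, so sup(S) = max(S).
Sorted decreasing:
3/2, 9/8, 3/4, -10/7, -6, -10
The extremum is 3/2.
For every x in S, x <= 3/2. And 3/2 is in S, so it is attained.
Therefore sup(S) = 3/2.

3/2


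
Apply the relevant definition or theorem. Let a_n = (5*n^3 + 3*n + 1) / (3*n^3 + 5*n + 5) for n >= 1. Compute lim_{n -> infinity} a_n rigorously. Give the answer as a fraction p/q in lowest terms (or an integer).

Divide numerator and denominator by n^3, the highest power:
numerator / n^3 = 5 + 3/n^2 + n^(-3)
denominator / n^3 = 3 + 5/n^2 + 5/n^3
As n -> infinity, all terms of the form c/n^k (k >= 1) tend to 0.
So numerator / n^3 -> 5 and denominator / n^3 -> 3.
Therefore lim a_n = 5/3.

5/3


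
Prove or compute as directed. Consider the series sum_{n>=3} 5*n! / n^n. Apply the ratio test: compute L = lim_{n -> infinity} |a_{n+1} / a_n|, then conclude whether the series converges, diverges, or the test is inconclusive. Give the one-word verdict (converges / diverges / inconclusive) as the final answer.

Let a_n denote the general term. Form the ratio a_{n+1}/a_n and simplify:
a_{n+1}/a_n = (n/(n + 1))^n
Take the limit as n -> infinity: L = exp(-1).
Since L = exp(-1) < 1, the ratio test implies the series converges.

converges


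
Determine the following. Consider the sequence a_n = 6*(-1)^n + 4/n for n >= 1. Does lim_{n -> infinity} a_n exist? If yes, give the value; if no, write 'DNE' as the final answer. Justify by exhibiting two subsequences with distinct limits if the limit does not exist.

Examine the behaviour of a_n along subsequences.
a_{2k} = 6 + 4/(2k) -> 6. a_{2k+1} = -6 + 4/(2k+1) -> -6.
Since these two subsequential limits are 6 and -6, distinct, the full sequence cannot converge (a convergent sequence has all subsequences tending to the same limit). So lim a_n does not exist.

DNE


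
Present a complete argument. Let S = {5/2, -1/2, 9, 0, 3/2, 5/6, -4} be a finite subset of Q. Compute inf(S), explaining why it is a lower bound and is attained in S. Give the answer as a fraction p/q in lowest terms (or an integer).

S is finite, so inf(S) = min(S).
Sorted increasing:
-4, -1/2, 0, 5/6, 3/2, 5/2, 9
The extremum is -4.
For every x in S, x >= -4. And -4 is in S, so it is attained.
Therefore inf(S) = -4.

-4


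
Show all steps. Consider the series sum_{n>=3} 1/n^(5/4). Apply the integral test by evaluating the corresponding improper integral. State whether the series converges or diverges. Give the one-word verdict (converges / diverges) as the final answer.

Let f(x) = x^(-5/4). Then f is positive, continuous, and decreasing on [3, infinity), so the integral test applies.
Compute the improper integral int_{3}^infinity f(x) dx:
  antiderivative F(x) = -4/x^(1/4).
  As x -> infinity, F(x) -> 0 (since p = 5/4 > 1).
  So int = F(infinity) - F(3) = 0 - (-4*3^(3/4)/3) = 4*3^(3/4)/3.
  Finite, so by the integral test, the series converges.

converges


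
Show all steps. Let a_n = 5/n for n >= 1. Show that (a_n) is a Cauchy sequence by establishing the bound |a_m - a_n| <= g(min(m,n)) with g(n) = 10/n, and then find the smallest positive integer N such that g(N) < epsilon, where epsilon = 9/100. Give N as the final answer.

For any m, n >= 1, by the triangle inequality:
|a_m - a_n| = |5/m - 5/n| <= 5*1/m + 5*1/n <= 10/min(m,n).
So g(n) = 10/n bounds the Cauchy difference. Since g(n) -> 0, (a_n) is Cauchy.
Now solve g(N) < 9/100: 10/N < 9/100 <=> N > 10 / (9/100) = 1000/9.
The smallest integer strictly greater than 1000/9 is N = 112.
Check: g(112) = 10/112 = 5/56 < 9/100; g(111) = 10/111 >= 9/100. So N = 112.

112


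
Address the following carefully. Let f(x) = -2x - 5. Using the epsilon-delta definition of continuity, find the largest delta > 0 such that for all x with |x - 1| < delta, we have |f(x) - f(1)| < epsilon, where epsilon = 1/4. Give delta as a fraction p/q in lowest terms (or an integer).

We compute f(1) = -2*(1) - 5 = -7.
|f(x) - f(1)| = |-2x - 5 - (-7)| = |-2(x - 1)| = 2|x - 1|.
We need 2|x - 1| < 1/4, i.e. |x - 1| < 1/4 / 2 = 1/8.
So any delta <= 1/8 works. Conversely, if delta > 1/8, then x = 1 + 1/8 satisfies |x - 1| = 1/8 < delta but |f(x) - f(1)| = 2 * 1/8 = 1/4, which is not < 1/4; so no larger delta works.
Hence the largest such delta is 1/8.

1/8


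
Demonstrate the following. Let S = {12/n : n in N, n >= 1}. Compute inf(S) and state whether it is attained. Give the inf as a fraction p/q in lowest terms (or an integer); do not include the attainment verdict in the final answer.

Analysis:
- Values: 12, 6, 4, 3, ... strictly decreasing.
- The maximum is 12 (n=1); sup = 12 (attained).
- The set is bounded below by 0; 12/n -> 0 so 0 is the greatest lower bound.
- 0 is not in the set, so inf = 0 is not attained.
Conclusion: inf(S) = 0, not attained in S.

0


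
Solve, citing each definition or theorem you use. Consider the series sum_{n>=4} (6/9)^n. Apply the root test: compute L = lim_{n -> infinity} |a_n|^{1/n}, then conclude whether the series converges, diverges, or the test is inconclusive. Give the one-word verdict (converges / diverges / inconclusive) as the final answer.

Let a_n denote the general term. Form |a_n|^(1/n) and simplify:
|a_n|^(1/n) = 2/3
Take the limit as n -> infinity: L = 2/3.
Since L = 2/3 < 1, the root test implies convergence.

converges


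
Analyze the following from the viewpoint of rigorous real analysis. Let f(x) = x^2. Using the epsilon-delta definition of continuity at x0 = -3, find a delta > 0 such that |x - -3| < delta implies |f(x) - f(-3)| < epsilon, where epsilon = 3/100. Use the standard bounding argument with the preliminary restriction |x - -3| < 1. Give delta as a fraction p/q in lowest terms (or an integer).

Factor: |x^2 - (-3)^2| = |x - -3| * |x + -3|.
Impose |x - -3| < 1 first. Then |x + -3| = |(x - -3) + 2*(-3)| <= |x - -3| + 2*|-3| < 1 + 6 = 7.
So |x^2 - (-3)^2| < delta * 7.
We need delta * 7 <= 3/100, i.e. delta <= 3/100/7 = 3/700.
Since 3/700 < 1, this is tighter than 1; take delta = 3/700.
So delta = 3/700 works.

3/700


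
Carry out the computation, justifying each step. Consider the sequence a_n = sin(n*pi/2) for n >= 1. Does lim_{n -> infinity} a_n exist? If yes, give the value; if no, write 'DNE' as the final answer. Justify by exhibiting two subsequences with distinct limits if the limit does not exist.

Examine the behaviour of a_n along subsequences.
a_{4k+1} = sin(pi/2 + 2k*pi) = 1 -> 1. a_{4k+3} = sin(3pi/2 + 2k*pi) = -1 -> -1.
Since these two subsequential limits are 1 and -1, distinct, the full sequence cannot converge (a convergent sequence has all subsequences tending to the same limit). So lim a_n does not exist.

DNE


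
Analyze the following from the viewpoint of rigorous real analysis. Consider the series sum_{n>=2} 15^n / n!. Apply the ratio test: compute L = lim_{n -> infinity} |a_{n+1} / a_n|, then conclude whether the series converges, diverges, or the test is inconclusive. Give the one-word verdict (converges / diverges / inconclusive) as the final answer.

Let a_n denote the general term. Form the ratio a_{n+1}/a_n and simplify:
a_{n+1}/a_n = 15/(n + 1)
Take the limit as n -> infinity: L = 0.
Since L = 0 < 1, the ratio test implies the series converges.

converges


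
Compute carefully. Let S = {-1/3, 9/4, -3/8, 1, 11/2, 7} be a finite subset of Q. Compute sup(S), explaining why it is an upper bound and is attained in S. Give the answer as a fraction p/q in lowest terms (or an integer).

S is finite, so sup(S) = max(S).
Sorted decreasing:
7, 11/2, 9/4, 1, -1/3, -3/8
The extremum is 7.
For every x in S, x <= 7. And 7 is in S, so it is attained.
Therefore sup(S) = 7.

7


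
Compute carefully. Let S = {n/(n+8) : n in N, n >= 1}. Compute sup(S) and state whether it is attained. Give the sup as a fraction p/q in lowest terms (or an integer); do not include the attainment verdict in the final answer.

Analysis:
- Values: 1/9, 1/5, 3/11, 1/3, ... strictly increasing.
- Minimum is 1/9 (n=1); inf = 1/9 (attained).
- n/(n+8) = 1 - 8/(n+8) -> 1 from below as n -> infinity, and never equals 1.
- So sup = 1 (not attained).
Conclusion: sup(S) = 1, not attained in S.

1


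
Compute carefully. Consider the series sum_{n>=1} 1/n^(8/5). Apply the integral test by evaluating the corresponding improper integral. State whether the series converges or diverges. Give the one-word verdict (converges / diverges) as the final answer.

Let f(x) = x^(-8/5). Then f is positive, continuous, and decreasing on [1, infinity), so the integral test applies.
Compute the improper integral int_{1}^infinity f(x) dx:
  antiderivative F(x) = -5/(3*x^(3/5)).
  As x -> infinity, F(x) -> 0 (since p = 8/5 > 1).
  So int = F(infinity) - F(1) = 0 - (-5/3) = 5/3.
  Finite, so by the integral test, the series converges.

converges


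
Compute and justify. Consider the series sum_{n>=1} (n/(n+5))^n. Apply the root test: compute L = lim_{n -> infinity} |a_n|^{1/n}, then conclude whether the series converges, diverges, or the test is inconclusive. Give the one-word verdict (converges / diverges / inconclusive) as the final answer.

Let a_n denote the general term. Form |a_n|^(1/n) and simplify:
|a_n|^(1/n) = n/(n + 5)
Take the limit as n -> infinity: L = 1.
Since L = 1, the root test is inconclusive. (In fact a_n = (n/(n+5))^n -> e^(-5) != 0, so the nth-term test shows divergence; but the root test itself gives no conclusion.)

inconclusive


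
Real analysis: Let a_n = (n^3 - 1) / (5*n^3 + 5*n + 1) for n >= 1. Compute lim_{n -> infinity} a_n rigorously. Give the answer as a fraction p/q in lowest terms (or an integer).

Divide numerator and denominator by n^3, the highest power:
numerator / n^3 = 1 - 1/n^3
denominator / n^3 = 5 + 5/n^2 + n^(-3)
As n -> infinity, all terms of the form c/n^k (k >= 1) tend to 0.
So numerator / n^3 -> 1 and denominator / n^3 -> 5.
Therefore lim a_n = 1/5.

1/5


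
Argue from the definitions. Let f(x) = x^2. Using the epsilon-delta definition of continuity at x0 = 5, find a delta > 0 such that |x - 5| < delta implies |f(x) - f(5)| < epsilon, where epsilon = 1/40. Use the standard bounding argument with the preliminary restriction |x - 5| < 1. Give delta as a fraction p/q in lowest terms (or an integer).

Factor: |x^2 - (5)^2| = |x - 5| * |x + 5|.
Impose |x - 5| < 1 first. Then |x + 5| = |(x - 5) + 2*(5)| <= |x - 5| + 2*|5| < 1 + 10 = 11.
So |x^2 - (5)^2| < delta * 11.
We need delta * 11 <= 1/40, i.e. delta <= 1/40/11 = 1/440.
Since 1/440 < 1, this is tighter than 1; take delta = 1/440.
So delta = 1/440 works.

1/440


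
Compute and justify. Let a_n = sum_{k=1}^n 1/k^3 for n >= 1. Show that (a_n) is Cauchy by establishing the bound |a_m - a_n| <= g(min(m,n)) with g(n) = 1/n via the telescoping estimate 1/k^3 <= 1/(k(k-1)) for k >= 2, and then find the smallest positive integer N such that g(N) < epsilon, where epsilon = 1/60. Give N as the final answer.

For m > n >= 1: |a_m - a_n| = sum_{k=n+1}^m 1/k^3.
Use 1/k^3 <= 1/(k(k-1)) = 1/(k-1) - 1/k for k >= 2 (which holds since k^3 >= k^2 >= k(k-1) for k >= 2):
sum_{k=n+1}^m 1/k^3 <= sum_{k=n+1}^m (1/(k-1) - 1/k) = 1/n - 1/m <= 1/n.
By symmetry the same bound holds with n,m swapped, so |a_m - a_n| <= 1/min(m,n) = g(min(m,n)). Since g(n) -> 0, (a_n) is Cauchy.
Now solve g(N) < 1/60: 1/N < 1/60 <=> N > 1/(1/60) = 60.
The smallest integer strictly greater than 60 is N = 61.
Check: g(61) = 1/61 < 1/60; g(60) = 1/60 >= 1/60. So N = 61.

61


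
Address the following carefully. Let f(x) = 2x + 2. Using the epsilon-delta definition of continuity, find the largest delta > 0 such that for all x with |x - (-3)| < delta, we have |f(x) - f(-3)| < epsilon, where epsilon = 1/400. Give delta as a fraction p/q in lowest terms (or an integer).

We compute f(-3) = 2*(-3) + 2 = -4.
|f(x) - f(-3)| = |2x + 2 - (-4)| = |2(x - (-3))| = 2|x - (-3)|.
We need 2|x - (-3)| < 1/400, i.e. |x - (-3)| < 1/400 / 2 = 1/800.
So any delta <= 1/800 works. Conversely, if delta > 1/800, then x = -3 + 1/800 satisfies |x - (-3)| = 1/800 < delta but |f(x) - f(-3)| = 2 * 1/800 = 1/400, which is not < 1/400; so no larger delta works.
Hence the largest such delta is 1/800.

1/800


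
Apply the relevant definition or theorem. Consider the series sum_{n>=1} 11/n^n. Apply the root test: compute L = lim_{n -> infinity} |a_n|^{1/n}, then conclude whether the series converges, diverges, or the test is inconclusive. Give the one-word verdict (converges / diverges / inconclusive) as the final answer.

Let a_n denote the general term. Form |a_n|^(1/n) and simplify:
|a_n|^(1/n) = 11^(1/n)/n
Take the limit as n -> infinity: L = 0.
Since L = 0 < 1, the root test implies convergence.

converges


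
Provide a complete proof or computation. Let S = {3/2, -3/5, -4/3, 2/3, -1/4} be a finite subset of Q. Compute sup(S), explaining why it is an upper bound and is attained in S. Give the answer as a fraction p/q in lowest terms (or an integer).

S is finite, so sup(S) = max(S).
Sorted decreasing:
3/2, 2/3, -1/4, -3/5, -4/3
The extremum is 3/2.
For every x in S, x <= 3/2. And 3/2 is in S, so it is attained.
Therefore sup(S) = 3/2.

3/2


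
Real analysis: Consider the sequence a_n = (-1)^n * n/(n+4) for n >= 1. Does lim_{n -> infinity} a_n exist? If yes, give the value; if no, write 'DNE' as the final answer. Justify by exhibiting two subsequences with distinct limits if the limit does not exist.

Examine the behaviour of a_n along subsequences.
a_{2k} = 2k/(2k+4) -> 1. a_{2k+1} = -(2k+1)/(2k+5) -> -1.
Since these two subsequential limits are 1 and -1, distinct, the full sequence cannot converge (a convergent sequence has all subsequences tending to the same limit). So lim a_n does not exist.

DNE


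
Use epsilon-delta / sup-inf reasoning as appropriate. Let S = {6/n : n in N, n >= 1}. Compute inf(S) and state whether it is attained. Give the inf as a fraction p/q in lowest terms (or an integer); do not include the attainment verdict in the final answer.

Analysis:
- Values: 6, 3, 2, 3/2, ... strictly decreasing.
- The maximum is 6 (n=1); sup = 6 (attained).
- The set is bounded below by 0; 6/n -> 0 so 0 is the greatest lower bound.
- 0 is not in the set, so inf = 0 is not attained.
Conclusion: inf(S) = 0, not attained in S.

0


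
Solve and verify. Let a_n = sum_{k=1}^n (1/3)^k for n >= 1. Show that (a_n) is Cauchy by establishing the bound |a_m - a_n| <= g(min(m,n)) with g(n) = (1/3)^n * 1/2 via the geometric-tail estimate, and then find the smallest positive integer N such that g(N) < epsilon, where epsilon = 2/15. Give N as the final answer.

For m > n >= 1: |a_m - a_n| = sum_{k=n+1}^m (1/3)^k < sum_{k=n+1}^infinity (1/3)^k = (1/3)^(n+1) / (1 - 1/3) = (1/3)^n * (1/3) * (3/2) = (1/3)^n * 1/2.
So g(n) = (1/3)^n / 2. Since g(n) -> 0, (a_n) is Cauchy.
Now solve g(N) < 2/15: (1/3)^N / 2 < 2/15 <=> 3^N > 1 / (2 * 2/15) = 15/4.
Check powers of 3: 3^1 = 3 <= 15/4, 3^2 = 9 > 15/4.
So the smallest such N is 2. Check: g(2) = 1/(2 * 9) = 1/18 < 2/15.

2


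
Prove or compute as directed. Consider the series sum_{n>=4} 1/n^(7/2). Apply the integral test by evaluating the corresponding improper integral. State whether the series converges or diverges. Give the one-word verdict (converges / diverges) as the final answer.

Let f(x) = x^(-7/2). Then f is positive, continuous, and decreasing on [4, infinity), so the integral test applies.
Compute the improper integral int_{4}^infinity f(x) dx:
  antiderivative F(x) = -2/(5*x^(5/2)).
  As x -> infinity, F(x) -> 0 (since p = 7/2 > 1).
  So int = F(infinity) - F(4) = 0 - (-1/80) = 1/80.
  Finite, so by the integral test, the series converges.

converges


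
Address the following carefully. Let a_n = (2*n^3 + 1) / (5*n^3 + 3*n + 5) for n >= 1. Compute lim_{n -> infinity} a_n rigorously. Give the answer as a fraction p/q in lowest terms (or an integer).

Divide numerator and denominator by n^3, the highest power:
numerator / n^3 = 2 + n^(-3)
denominator / n^3 = 5 + 3/n^2 + 5/n^3
As n -> infinity, all terms of the form c/n^k (k >= 1) tend to 0.
So numerator / n^3 -> 2 and denominator / n^3 -> 5.
Therefore lim a_n = 2/5.

2/5


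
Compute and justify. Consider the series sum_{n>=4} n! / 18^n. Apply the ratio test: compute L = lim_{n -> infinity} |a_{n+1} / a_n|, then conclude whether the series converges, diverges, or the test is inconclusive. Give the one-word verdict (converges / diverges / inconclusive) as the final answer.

Let a_n denote the general term. Form the ratio a_{n+1}/a_n and simplify:
a_{n+1}/a_n = n/18 + 1/18
Take the limit as n -> infinity: L = infinity.
Since L = infinity > 1 (or L = infinity), the ratio test implies the series diverges.

diverges


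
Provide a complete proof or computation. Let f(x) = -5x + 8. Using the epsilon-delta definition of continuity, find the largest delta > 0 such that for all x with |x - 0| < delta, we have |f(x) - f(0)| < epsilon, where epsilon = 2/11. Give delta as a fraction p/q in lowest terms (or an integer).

We compute f(0) = -5*(0) + 8 = 8.
|f(x) - f(0)| = |-5x + 8 - (8)| = |-5(x - 0)| = 5|x - 0|.
We need 5|x - 0| < 2/11, i.e. |x - 0| < 2/11 / 5 = 2/55.
So any delta <= 2/55 works. Conversely, if delta > 2/55, then x = 0 + 2/55 satisfies |x - 0| = 2/55 < delta but |f(x) - f(0)| = 5 * 2/55 = 2/11, which is not < 2/11; so no larger delta works.
Hence the largest such delta is 2/55.

2/55


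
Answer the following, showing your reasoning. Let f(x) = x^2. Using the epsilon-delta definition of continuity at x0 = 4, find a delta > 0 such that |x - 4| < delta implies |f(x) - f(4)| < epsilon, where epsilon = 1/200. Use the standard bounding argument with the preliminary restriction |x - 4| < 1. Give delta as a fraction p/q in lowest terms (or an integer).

Factor: |x^2 - (4)^2| = |x - 4| * |x + 4|.
Impose |x - 4| < 1 first. Then |x + 4| = |(x - 4) + 2*(4)| <= |x - 4| + 2*|4| < 1 + 8 = 9.
So |x^2 - (4)^2| < delta * 9.
We need delta * 9 <= 1/200, i.e. delta <= 1/200/9 = 1/1800.
Since 1/1800 < 1, this is tighter than 1; take delta = 1/1800.
So delta = 1/1800 works.

1/1800


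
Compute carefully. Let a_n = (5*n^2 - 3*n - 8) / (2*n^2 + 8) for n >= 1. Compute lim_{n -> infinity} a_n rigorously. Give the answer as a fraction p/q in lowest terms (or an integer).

Divide numerator and denominator by n^2, the highest power:
numerator / n^2 = 5 - 3/n - 8/n^2
denominator / n^2 = 2 + 8/n^2
As n -> infinity, all terms of the form c/n^k (k >= 1) tend to 0.
So numerator / n^2 -> 5 and denominator / n^2 -> 2.
Therefore lim a_n = 5/2.

5/2


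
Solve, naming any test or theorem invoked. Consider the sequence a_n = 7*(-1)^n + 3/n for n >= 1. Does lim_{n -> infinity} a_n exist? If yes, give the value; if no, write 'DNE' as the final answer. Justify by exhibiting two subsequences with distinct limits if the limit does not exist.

Examine the behaviour of a_n along subsequences.
a_{2k} = 7 + 3/(2k) -> 7. a_{2k+1} = -7 + 3/(2k+1) -> -7.
Since these two subsequential limits are 7 and -7, distinct, the full sequence cannot converge (a convergent sequence has all subsequences tending to the same limit). So lim a_n does not exist.

DNE


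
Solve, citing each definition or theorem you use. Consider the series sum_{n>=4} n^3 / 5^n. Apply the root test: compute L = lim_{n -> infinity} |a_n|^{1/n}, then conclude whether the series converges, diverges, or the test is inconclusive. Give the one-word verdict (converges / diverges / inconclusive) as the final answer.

Let a_n denote the general term. Form |a_n|^(1/n) and simplify:
|a_n|^(1/n) = n^(3/n)/5
Take the limit as n -> infinity: L = 1/5.
Since L = 1/5 < 1, the root test implies convergence.

converges


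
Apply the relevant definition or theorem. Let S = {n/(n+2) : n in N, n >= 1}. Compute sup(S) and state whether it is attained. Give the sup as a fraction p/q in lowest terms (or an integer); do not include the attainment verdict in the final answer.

Analysis:
- Values: 1/3, 1/2, 3/5, 2/3, ... strictly increasing.
- Minimum is 1/3 (n=1); inf = 1/3 (attained).
- n/(n+2) = 1 - 2/(n+2) -> 1 from below as n -> infinity, and never equals 1.
- So sup = 1 (not attained).
Conclusion: sup(S) = 1, not attained in S.

1


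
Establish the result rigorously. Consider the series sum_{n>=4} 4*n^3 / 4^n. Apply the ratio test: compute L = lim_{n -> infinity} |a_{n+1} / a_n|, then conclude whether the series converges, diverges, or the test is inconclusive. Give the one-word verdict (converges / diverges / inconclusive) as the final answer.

Let a_n denote the general term. Form the ratio a_{n+1}/a_n and simplify:
a_{n+1}/a_n = (n + 1)^3/(4*n^3)
Take the limit as n -> infinity: L = 1/4.
Since L = 1/4 < 1, the ratio test implies the series converges.

converges


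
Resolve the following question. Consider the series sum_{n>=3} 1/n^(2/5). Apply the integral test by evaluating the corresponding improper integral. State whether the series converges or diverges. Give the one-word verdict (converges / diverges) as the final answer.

Let f(x) = x^(-2/5). Then f is positive, continuous, and decreasing on [3, infinity), so the integral test applies.
Compute the improper integral int_{3}^infinity f(x) dx:
  antiderivative F(x) = 5*x^(3/5)/3.
  As x -> infinity, F(x) -> infinity (since p = 2/5 < 1).
  So the integral diverges. By the integral test, the series diverges.

diverges


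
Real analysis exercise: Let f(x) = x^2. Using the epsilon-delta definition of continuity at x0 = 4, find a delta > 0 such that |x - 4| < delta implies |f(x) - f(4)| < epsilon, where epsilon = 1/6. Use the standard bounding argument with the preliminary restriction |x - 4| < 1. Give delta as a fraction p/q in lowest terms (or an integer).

Factor: |x^2 - (4)^2| = |x - 4| * |x + 4|.
Impose |x - 4| < 1 first. Then |x + 4| = |(x - 4) + 2*(4)| <= |x - 4| + 2*|4| < 1 + 8 = 9.
So |x^2 - (4)^2| < delta * 9.
We need delta * 9 <= 1/6, i.e. delta <= 1/6/9 = 1/54.
Since 1/54 < 1, this is tighter than 1; take delta = 1/54.
So delta = 1/54 works.

1/54


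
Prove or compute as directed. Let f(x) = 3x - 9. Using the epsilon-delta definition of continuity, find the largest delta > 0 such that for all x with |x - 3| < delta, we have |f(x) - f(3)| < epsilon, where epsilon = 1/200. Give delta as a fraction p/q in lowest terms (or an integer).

We compute f(3) = 3*(3) - 9 = 0.
|f(x) - f(3)| = |3x - 9 - (0)| = |3(x - 3)| = 3|x - 3|.
We need 3|x - 3| < 1/200, i.e. |x - 3| < 1/200 / 3 = 1/600.
So any delta <= 1/600 works. Conversely, if delta > 1/600, then x = 3 + 1/600 satisfies |x - 3| = 1/600 < delta but |f(x) - f(3)| = 3 * 1/600 = 1/200, which is not < 1/200; so no larger delta works.
Hence the largest such delta is 1/600.

1/600


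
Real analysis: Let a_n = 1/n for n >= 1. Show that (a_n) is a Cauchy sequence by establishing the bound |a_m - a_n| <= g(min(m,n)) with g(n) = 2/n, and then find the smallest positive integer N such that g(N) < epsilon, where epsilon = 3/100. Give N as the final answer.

For any m, n >= 1, by the triangle inequality:
|a_m - a_n| = |1/m - 1/n| <= 1/m + 1/n <= 2/min(m,n).
So g(n) = 2/n bounds the Cauchy difference. Since g(n) -> 0, (a_n) is Cauchy.
Now solve g(N) < 3/100: 2/N < 3/100 <=> N > 2 / (3/100) = 200/3.
The smallest integer strictly greater than 200/3 is N = 67.
Check: g(67) = 2/67 = 2/67 < 3/100; g(66) = 1/33 >= 3/100. So N = 67.

67


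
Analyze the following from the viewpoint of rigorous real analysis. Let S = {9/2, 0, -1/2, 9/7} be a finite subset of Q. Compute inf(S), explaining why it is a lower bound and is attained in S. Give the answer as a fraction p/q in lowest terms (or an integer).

S is finite, so inf(S) = min(S).
Sorted increasing:
-1/2, 0, 9/7, 9/2
The extremum is -1/2.
For every x in S, x >= -1/2. And -1/2 is in S, so it is attained.
Therefore inf(S) = -1/2.

-1/2


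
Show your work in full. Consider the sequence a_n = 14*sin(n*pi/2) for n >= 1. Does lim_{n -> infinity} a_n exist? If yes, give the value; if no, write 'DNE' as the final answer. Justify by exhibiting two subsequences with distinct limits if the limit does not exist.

Examine the behaviour of a_n along subsequences.
a_{4k+1} = 14*sin(pi/2 + 2k*pi) = 14 -> 14. a_{4k+3} = 14*sin(3pi/2 + 2k*pi) = -14 -> -14.
Since these two subsequential limits are 14 and -14, distinct, the full sequence cannot converge (a convergent sequence has all subsequences tending to the same limit). So lim a_n does not exist.

DNE


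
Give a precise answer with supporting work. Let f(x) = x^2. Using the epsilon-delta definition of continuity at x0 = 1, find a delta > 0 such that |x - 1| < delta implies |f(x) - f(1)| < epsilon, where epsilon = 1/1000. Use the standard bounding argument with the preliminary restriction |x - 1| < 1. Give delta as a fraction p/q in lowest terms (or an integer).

Factor: |x^2 - (1)^2| = |x - 1| * |x + 1|.
Impose |x - 1| < 1 first. Then |x + 1| = |(x - 1) + 2*(1)| <= |x - 1| + 2*|1| < 1 + 2 = 3.
So |x^2 - (1)^2| < delta * 3.
We need delta * 3 <= 1/1000, i.e. delta <= 1/1000/3 = 1/3000.
Since 1/3000 < 1, this is tighter than 1; take delta = 1/3000.
So delta = 1/3000 works.

1/3000


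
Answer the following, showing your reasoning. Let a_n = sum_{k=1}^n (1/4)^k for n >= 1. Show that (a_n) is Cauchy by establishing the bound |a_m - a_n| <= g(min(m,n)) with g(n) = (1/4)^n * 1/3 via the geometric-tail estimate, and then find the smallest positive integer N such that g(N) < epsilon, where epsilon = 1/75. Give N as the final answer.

For m > n >= 1: |a_m - a_n| = sum_{k=n+1}^m (1/4)^k < sum_{k=n+1}^infinity (1/4)^k = (1/4)^(n+1) / (1 - 1/4) = (1/4)^n * (1/4) * (4/3) = (1/4)^n * 1/3.
So g(n) = (1/4)^n / 3. Since g(n) -> 0, (a_n) is Cauchy.
Now solve g(N) < 1/75: (1/4)^N / 3 < 1/75 <=> 4^N > 1 / (3 * 1/75) = 25.
Check powers of 4: 4^2 = 16 <= 25, 4^3 = 64 > 25.
So the smallest such N is 3. Check: g(3) = 1/(3 * 64) = 1/192 < 1/75.

3


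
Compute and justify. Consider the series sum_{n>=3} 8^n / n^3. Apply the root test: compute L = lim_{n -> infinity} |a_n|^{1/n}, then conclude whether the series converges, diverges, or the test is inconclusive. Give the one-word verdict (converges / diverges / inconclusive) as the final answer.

Let a_n denote the general term. Form |a_n|^(1/n) and simplify:
|a_n|^(1/n) = 8/n^(3/n)
Take the limit as n -> infinity: L = 8.
Since L = 8 > 1, the root test implies divergence.

diverges


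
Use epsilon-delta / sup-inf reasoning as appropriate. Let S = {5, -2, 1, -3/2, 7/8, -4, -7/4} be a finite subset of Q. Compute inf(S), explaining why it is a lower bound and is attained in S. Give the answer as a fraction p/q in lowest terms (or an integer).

S is finite, so inf(S) = min(S).
Sorted increasing:
-4, -2, -7/4, -3/2, 7/8, 1, 5
The extremum is -4.
For every x in S, x >= -4. And -4 is in S, so it is attained.
Therefore inf(S) = -4.

-4


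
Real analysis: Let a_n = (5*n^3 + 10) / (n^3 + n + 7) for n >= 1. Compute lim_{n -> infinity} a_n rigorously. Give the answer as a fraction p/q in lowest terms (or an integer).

Divide numerator and denominator by n^3, the highest power:
numerator / n^3 = 5 + 10/n^3
denominator / n^3 = 1 + n^(-2) + 7/n^3
As n -> infinity, all terms of the form c/n^k (k >= 1) tend to 0.
So numerator / n^3 -> 5 and denominator / n^3 -> 1.
Therefore lim a_n = 5.

5


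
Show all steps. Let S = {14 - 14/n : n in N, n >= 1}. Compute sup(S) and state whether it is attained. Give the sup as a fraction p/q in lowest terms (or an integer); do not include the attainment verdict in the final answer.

Analysis:
- Values: 0, 7, 28/3, 21/2, ... strictly increasing.
- Minimum is 0 (n=1); inf = 0 (attained).
- 14 - 14/n -> 14 from below; sup = 14, not attained.
Conclusion: sup(S) = 14, not attained in S.

14


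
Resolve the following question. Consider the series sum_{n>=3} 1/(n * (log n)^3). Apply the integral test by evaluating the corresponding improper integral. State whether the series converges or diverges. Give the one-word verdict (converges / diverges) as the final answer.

Let f(x) = 1/(x*log(x)^3). Then f is positive, continuous, and decreasing on [3, infinity), so the integral test applies.
Compute the improper integral int_{3}^infinity f(x) dx:
  antiderivative F(x) = -1/(2*log(x)^2).
  F(x) -> 0 as x -> infinity.  int = 0 - F(3) = 1/(2*log(3)^2) < infinity. By the integral test, the series converges.

converges


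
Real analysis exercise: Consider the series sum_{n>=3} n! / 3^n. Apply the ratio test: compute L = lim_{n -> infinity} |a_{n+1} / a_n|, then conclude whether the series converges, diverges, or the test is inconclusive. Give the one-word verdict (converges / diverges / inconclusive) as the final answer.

Let a_n denote the general term. Form the ratio a_{n+1}/a_n and simplify:
a_{n+1}/a_n = n/3 + 1/3
Take the limit as n -> infinity: L = infinity.
Since L = infinity > 1 (or L = infinity), the ratio test implies the series diverges.

diverges


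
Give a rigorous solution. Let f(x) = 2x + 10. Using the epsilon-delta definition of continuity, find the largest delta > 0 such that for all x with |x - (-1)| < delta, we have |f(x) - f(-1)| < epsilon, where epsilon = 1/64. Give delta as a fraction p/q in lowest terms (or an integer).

We compute f(-1) = 2*(-1) + 10 = 8.
|f(x) - f(-1)| = |2x + 10 - (8)| = |2(x - (-1))| = 2|x - (-1)|.
We need 2|x - (-1)| < 1/64, i.e. |x - (-1)| < 1/64 / 2 = 1/128.
So any delta <= 1/128 works. Conversely, if delta > 1/128, then x = -1 + 1/128 satisfies |x - (-1)| = 1/128 < delta but |f(x) - f(-1)| = 2 * 1/128 = 1/64, which is not < 1/64; so no larger delta works.
Hence the largest such delta is 1/128.

1/128


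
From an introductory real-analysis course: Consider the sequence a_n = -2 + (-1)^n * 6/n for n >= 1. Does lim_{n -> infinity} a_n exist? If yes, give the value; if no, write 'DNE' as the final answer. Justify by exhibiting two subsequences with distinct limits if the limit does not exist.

Examine the behaviour of a_n along subsequences.
Even-n subsequence a_{2k} = -2 + 6/(2k) -> -2. Odd-n subsequence a_{2k+1} = -2 - 6/(2k+1) -> -2. Both tend to -2, which suggests the limit is -2; verify directly.
|a_n - (-2)| = |(-1)^n * 6/n| = 6/n for every n >= 1.
Given epsilon > 0, choose a positive integer N > 6/epsilon. Then for all n >= N, |a_n - (-2)| = 6/n <= 6/N < epsilon.
So by the definition of the limit, lim a_n exists and equals -2.

-2


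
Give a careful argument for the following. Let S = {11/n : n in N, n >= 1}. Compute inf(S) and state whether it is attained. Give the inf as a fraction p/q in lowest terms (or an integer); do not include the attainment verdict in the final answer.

Analysis:
- Values: 11, 11/2, 11/3, 11/4, ... strictly decreasing.
- The maximum is 11 (n=1); sup = 11 (attained).
- The set is bounded below by 0; 11/n -> 0 so 0 is the greatest lower bound.
- 0 is not in the set, so inf = 0 is not attained.
Conclusion: inf(S) = 0, not attained in S.

0


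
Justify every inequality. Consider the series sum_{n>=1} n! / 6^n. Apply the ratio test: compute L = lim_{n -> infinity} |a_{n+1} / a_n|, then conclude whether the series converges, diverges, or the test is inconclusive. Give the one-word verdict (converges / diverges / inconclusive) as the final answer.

Let a_n denote the general term. Form the ratio a_{n+1}/a_n and simplify:
a_{n+1}/a_n = n/6 + 1/6
Take the limit as n -> infinity: L = infinity.
Since L = infinity > 1 (or L = infinity), the ratio test implies the series diverges.

diverges


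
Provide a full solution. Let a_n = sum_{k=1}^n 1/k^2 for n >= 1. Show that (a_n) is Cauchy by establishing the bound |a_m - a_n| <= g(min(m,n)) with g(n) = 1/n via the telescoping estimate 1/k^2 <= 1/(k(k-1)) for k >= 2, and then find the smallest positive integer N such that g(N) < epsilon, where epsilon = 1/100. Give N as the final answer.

For m > n >= 1: |a_m - a_n| = sum_{k=n+1}^m 1/k^2.
Use 1/k^2 <= 1/(k(k-1)) = 1/(k-1) - 1/k for k >= 2:
sum_{k=n+1}^m 1/k^2 <= sum_{k=n+1}^m (1/(k-1) - 1/k) = 1/n - 1/m <= 1/n.
By symmetry the same bound holds with n,m swapped, so |a_m - a_n| <= 1/min(m,n) = g(min(m,n)). Since g(n) -> 0, (a_n) is Cauchy.
Now solve g(N) < 1/100: 1/N < 1/100 <=> N > 1/(1/100) = 100.
The smallest integer strictly greater than 100 is N = 101.
Check: g(101) = 1/101 < 1/100; g(100) = 1/100 >= 1/100. So N = 101.

101


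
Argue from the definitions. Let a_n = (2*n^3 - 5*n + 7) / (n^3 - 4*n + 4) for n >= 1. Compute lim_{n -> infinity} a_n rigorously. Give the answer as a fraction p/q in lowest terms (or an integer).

Divide numerator and denominator by n^3, the highest power:
numerator / n^3 = 2 - 5/n^2 + 7/n^3
denominator / n^3 = 1 - 4/n^2 + 4/n^3
As n -> infinity, all terms of the form c/n^k (k >= 1) tend to 0.
So numerator / n^3 -> 2 and denominator / n^3 -> 1.
Therefore lim a_n = 2.

2


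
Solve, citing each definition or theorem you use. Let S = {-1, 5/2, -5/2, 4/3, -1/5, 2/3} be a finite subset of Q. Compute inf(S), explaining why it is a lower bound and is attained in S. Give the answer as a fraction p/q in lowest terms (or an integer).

S is finite, so inf(S) = min(S).
Sorted increasing:
-5/2, -1, -1/5, 2/3, 4/3, 5/2
The extremum is -5/2.
For every x in S, x >= -5/2. And -5/2 is in S, so it is attained.
Therefore inf(S) = -5/2.

-5/2


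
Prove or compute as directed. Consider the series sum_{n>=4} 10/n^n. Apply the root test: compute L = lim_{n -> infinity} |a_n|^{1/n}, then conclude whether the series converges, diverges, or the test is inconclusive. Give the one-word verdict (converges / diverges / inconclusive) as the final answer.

Let a_n denote the general term. Form |a_n|^(1/n) and simplify:
|a_n|^(1/n) = 10^(1/n)/n
Take the limit as n -> infinity: L = 0.
Since L = 0 < 1, the root test implies convergence.

converges


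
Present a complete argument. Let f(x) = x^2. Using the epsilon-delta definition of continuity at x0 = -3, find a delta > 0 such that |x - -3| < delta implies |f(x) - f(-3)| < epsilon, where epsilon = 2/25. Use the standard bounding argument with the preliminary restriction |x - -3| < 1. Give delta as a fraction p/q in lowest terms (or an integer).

Factor: |x^2 - (-3)^2| = |x - -3| * |x + -3|.
Impose |x - -3| < 1 first. Then |x + -3| = |(x - -3) + 2*(-3)| <= |x - -3| + 2*|-3| < 1 + 6 = 7.
So |x^2 - (-3)^2| < delta * 7.
We need delta * 7 <= 2/25, i.e. delta <= 2/25/7 = 2/175.
Since 2/175 < 1, this is tighter than 1; take delta = 2/175.
So delta = 2/175 works.

2/175


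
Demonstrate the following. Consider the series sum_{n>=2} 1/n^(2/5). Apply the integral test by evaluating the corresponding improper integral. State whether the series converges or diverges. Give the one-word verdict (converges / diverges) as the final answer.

Let f(x) = x^(-2/5). Then f is positive, continuous, and decreasing on [2, infinity), so the integral test applies.
Compute the improper integral int_{2}^infinity f(x) dx:
  antiderivative F(x) = 5*x^(3/5)/3.
  As x -> infinity, F(x) -> infinity (since p = 2/5 < 1).
  So the integral diverges. By the integral test, the series diverges.

diverges


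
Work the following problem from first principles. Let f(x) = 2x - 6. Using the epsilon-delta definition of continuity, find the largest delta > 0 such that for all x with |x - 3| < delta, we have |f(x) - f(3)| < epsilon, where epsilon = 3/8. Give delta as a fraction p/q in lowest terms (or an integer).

We compute f(3) = 2*(3) - 6 = 0.
|f(x) - f(3)| = |2x - 6 - (0)| = |2(x - 3)| = 2|x - 3|.
We need 2|x - 3| < 3/8, i.e. |x - 3| < 3/8 / 2 = 3/16.
So any delta <= 3/16 works. Conversely, if delta > 3/16, then x = 3 + 3/16 satisfies |x - 3| = 3/16 < delta but |f(x) - f(3)| = 2 * 3/16 = 3/8, which is not < 3/8; so no larger delta works.
Hence the largest such delta is 3/16.

3/16
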